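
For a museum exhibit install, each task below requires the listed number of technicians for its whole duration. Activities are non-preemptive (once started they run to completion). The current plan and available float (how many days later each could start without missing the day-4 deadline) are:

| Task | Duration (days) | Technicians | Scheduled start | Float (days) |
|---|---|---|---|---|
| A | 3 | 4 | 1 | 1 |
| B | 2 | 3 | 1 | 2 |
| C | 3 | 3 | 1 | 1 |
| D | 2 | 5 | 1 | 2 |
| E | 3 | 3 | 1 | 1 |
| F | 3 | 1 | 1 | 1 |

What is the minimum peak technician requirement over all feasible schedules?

16

Early-start (A@1, B@1, C@1, D@1, E@1, F@1) gives peak 19: d1:19  d2:19  d3:11  d4:0.
Shift D→3.
Schedule A@1, B@1, C@1, D@3, E@1, F@1: d1:14  d2:14  d3:16  d4:5 — peak 16.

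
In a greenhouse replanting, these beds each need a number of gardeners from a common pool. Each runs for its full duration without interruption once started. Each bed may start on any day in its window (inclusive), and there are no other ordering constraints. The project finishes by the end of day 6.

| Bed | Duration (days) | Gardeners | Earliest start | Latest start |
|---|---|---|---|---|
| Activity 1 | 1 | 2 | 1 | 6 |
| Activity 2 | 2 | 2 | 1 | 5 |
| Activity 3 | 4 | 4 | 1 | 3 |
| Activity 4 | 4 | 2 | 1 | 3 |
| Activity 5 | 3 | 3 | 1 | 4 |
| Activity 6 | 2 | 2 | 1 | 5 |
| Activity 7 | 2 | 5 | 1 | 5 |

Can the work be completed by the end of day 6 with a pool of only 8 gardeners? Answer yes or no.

Total gardener-days = 53; over 6 days the average is 53/6 > 8, so some day must exceed 8.

no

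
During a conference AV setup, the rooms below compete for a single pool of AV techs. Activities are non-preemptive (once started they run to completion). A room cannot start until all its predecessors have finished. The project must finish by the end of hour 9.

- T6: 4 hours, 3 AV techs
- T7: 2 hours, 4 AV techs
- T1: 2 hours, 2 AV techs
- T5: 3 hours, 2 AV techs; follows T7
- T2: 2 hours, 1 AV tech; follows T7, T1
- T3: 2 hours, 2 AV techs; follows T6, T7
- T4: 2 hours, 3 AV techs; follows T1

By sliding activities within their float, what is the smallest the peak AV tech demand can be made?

Early-start (T6@1, T7@1, T1@1, T5@3, T2@3, T3@5, T4@3) gives peak 9: h1:9  h2:9  h3:9  h4:9  h5:4  h6:2  h7:0  h8:0  h9:0.
Shift T7→5, T5→7, T2→7, T3→7.
Schedule T6@1, T7@5, T1@1, T5@7, T2@7, T3@7, T4@3: h1:5  h2:5  h3:6  h4:6  h5:4  h6:4  h7:5  h8:5  h9:2 — peak 6.

6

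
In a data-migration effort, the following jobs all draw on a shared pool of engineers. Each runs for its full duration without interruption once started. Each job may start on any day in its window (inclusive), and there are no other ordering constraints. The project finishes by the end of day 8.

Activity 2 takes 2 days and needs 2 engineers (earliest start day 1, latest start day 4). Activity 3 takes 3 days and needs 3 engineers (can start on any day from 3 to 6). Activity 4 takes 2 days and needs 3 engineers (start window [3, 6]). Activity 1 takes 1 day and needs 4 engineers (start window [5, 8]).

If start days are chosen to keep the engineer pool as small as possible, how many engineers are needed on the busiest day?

4

Early-start (Activity 2@1, Activity 3@3, Activity 4@3, Activity 1@5) gives peak 7: d1:2  d2:2  d3:6  d4:6  d5:7  d6:0  d7:0  d8:0.
Shift Activity 4→6, Activity 1→8.
Schedule Activity 2@1, Activity 3@3, Activity 4@6, Activity 1@8: d1:2  d2:2  d3:3  d4:3  d5:3  d6:3  d7:3  d8:4 — peak 4.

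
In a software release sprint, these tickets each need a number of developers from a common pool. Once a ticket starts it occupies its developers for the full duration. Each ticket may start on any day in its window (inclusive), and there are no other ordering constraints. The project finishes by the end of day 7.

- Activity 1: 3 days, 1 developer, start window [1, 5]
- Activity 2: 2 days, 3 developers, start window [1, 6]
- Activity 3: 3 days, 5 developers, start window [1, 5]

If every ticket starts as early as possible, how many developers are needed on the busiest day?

9

Early-start schedule: Activity 1@1, Activity 2@1, Activity 3@1.
Load per day: day 1: 9, day 2: 9, day 3: 6, day 4: 0, day 5: 0, day 6: 0, day 7: 0.
Peak is 9.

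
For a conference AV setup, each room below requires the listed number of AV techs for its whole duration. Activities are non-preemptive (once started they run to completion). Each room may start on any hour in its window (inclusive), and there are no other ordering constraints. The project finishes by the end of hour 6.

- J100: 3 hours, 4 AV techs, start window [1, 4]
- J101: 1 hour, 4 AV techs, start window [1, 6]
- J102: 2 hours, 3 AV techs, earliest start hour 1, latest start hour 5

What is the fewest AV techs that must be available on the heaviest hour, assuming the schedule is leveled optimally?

4

Early-start (J100@1, J101@1, J102@1) gives peak 11: h1:11  h2:7  h3:4  h4:0  h5:0  h6:0.
Shift J101→4, J102→5.
Schedule J100@1, J101@4, J102@5: h1:4  h2:4  h3:4  h4:4  h5:3  h6:3 — peak 4.
Total AV tech-hours = 22 over 6 hours ⇒ peak ≥ ⌈22/6⌉ = 4, so 4 is optimal.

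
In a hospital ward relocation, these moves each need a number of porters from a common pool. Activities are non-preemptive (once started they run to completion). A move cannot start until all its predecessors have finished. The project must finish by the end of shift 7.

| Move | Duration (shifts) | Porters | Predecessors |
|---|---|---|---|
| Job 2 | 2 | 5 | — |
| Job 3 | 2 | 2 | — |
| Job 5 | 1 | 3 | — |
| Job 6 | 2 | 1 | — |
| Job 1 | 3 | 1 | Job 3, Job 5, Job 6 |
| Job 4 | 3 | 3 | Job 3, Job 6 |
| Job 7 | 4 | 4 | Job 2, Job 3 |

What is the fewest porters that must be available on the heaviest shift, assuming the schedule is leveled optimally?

Early-start (Job 2@1, Job 3@1, Job 5@1, Job 6@1, Job 1@3, Job 4@3, Job 7@3) gives peak 11: s1:11  s2:8  s3:8  s4:8  s5:8  s6:4  s7:0.
Shift Job 5→3, Job 1→4, Job 7→4.
Schedule Job 2@1, Job 3@1, Job 5@3, Job 6@1, Job 1@4, Job 4@3, Job 7@4: s1:8  s2:8  s3:6  s4:8  s5:8  s6:5  s7:4 — peak 8.

8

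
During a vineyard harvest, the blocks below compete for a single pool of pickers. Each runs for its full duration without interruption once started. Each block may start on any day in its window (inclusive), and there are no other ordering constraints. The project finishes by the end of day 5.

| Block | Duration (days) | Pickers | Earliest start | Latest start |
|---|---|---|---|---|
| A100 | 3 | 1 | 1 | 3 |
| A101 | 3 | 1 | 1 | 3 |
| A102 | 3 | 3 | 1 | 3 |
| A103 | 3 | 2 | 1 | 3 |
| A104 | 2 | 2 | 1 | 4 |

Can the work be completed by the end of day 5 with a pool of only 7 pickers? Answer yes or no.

yes

Schedule A100@1, A101@1, A102@1, A103@1, A104@4: d1:7  d2:7  d3:7  d4:2  d5:2 — peak 7 ≤ 7.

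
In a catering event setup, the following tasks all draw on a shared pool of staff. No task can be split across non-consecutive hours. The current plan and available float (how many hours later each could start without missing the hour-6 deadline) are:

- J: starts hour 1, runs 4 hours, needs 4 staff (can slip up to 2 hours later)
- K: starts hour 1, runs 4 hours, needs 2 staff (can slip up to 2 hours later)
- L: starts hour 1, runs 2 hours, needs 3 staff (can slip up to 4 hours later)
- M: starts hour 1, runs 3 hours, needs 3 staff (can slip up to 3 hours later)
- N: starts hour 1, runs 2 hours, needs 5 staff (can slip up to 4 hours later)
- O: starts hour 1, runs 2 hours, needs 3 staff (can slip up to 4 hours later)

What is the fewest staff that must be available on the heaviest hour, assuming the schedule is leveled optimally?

10

Early-start (J@1, K@1, L@1, M@1, N@1, O@1) gives peak 20: h1:20  h2:20  h3:9  h4:6  h5:0  h6:0.
Shift K→3, N→5, O→4.
Schedule J@1, K@3, L@1, M@1, N@5, O@4: h1:10  h2:10  h3:9  h4:9  h5:10  h6:7 — peak 10.
Total staffer-hours = 55 over 6 hours ⇒ peak ≥ ⌈55/6⌉ = 10, so 10 is optimal.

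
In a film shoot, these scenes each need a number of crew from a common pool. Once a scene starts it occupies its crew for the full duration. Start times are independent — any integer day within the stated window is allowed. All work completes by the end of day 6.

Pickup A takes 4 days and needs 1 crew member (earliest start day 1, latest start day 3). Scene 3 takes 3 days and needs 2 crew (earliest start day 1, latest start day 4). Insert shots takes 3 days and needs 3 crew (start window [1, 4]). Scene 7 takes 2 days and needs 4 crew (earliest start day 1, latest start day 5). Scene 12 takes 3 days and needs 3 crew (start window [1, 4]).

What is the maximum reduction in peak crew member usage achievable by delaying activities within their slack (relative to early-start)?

6

Early-start peak: d1:13  d2:13  d3:9  d4:1  d5:0  d6:0 ⇒ 13.
Leveled (Pickup A@1, Scene 3@1, Insert shots@1, Scene 7@5, Scene 12@4): d1:6  d2:6  d3:6  d4:4  d5:7  d6:7 ⇒ 7.
Reduction 13 − 7 = 6.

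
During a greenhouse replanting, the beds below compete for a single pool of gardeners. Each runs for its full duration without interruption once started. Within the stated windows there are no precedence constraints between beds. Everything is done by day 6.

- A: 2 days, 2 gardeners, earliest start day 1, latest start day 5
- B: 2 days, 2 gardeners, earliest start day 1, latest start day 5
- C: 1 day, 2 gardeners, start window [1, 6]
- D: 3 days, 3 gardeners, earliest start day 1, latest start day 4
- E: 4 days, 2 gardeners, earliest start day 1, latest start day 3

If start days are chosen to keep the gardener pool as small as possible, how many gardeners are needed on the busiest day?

5

Early-start (A@1, B@1, C@1, D@1, E@1) gives peak 11: d1:11  d2:9  d3:5  d4:2  d5:0  d6:0.
Shift C→3, D→4, E→3.
Schedule A@1, B@1, C@3, D@4, E@3: d1:4  d2:4  d3:4  d4:5  d5:5  d6:5 — peak 5.
Total gardener-days = 27 over 6 days ⇒ peak ≥ ⌈27/6⌉ = 5, so 5 is optimal.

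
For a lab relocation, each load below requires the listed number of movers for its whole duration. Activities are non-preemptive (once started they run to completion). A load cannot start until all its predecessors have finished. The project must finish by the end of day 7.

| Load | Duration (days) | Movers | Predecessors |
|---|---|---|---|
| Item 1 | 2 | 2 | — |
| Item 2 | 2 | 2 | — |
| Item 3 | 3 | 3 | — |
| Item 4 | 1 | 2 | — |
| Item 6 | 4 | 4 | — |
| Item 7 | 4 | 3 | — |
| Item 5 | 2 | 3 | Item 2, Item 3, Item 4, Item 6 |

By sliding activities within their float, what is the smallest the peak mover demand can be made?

Early-start (Item 1@1, Item 2@1, Item 3@1, Item 4@1, Item 6@1, Item 7@1, Item 5@5) gives peak 16: d1:16  d2:14  d3:10  d4:7  d5:3  d6:3  d7:0.
Shift Item 2→3, Item 6→2, Item 7→4, Item 5→6.
Schedule Item 1@1, Item 2@3, Item 3@1, Item 4@1, Item 6@2, Item 7@4, Item 5@6: d1:7  d2:9  d3:9  d4:9  d5:7  d6:6  d7:6 — peak 9.

9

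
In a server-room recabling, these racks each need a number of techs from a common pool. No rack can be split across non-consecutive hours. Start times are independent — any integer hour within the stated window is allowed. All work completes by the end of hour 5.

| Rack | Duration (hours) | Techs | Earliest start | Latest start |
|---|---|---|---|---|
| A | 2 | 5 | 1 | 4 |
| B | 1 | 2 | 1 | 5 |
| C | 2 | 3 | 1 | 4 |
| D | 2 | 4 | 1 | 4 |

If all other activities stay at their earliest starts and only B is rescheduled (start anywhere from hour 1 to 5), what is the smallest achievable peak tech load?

12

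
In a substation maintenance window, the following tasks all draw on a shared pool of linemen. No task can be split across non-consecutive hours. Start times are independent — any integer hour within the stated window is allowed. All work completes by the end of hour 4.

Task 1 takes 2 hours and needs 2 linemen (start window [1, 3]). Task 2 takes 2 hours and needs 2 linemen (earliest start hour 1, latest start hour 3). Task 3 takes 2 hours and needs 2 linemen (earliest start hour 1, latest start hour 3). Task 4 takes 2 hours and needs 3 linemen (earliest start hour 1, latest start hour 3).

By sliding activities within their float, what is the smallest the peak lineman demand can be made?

5

Early-start (Task 1@1, Task 2@1, Task 3@1, Task 4@1) gives peak 9: h1:9  h2:9  h3:0  h4:0.
Shift Task 3→3, Task 4→3.
Schedule Task 1@1, Task 2@1, Task 3@3, Task 4@3: h1:4  h2:4  h3:5  h4:5 — peak 5.
Total lineman-hours = 18 over 4 hours ⇒ peak ≥ ⌈18/4⌉ = 5, so 5 is optimal.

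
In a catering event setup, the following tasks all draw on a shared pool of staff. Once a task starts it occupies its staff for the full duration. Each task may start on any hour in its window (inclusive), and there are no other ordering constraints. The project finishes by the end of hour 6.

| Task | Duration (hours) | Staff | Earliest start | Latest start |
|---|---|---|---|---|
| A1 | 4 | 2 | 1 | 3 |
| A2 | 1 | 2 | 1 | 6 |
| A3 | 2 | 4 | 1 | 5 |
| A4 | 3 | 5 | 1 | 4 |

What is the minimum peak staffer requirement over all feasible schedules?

7

Early-start (A1@1, A2@1, A3@1, A4@1) gives peak 13: h1:13  h2:11  h3:7  h4:2  h5:0  h6:0.
Shift A3→2, A4→4.
Schedule A1@1, A2@1, A3@2, A4@4: h1:4  h2:6  h3:6  h4:7  h5:5  h6:5 — peak 7.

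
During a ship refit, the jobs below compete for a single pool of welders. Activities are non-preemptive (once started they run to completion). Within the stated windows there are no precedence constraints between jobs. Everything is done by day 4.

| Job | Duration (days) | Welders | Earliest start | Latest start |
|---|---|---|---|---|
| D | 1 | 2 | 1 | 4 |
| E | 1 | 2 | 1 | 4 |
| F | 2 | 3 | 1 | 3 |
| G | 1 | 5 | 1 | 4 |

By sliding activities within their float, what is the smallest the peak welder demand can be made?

5

Early-start (D@1, E@1, F@1, G@1) gives peak 12: d1:12  d2:3  d3:0  d4:0.
Shift F→2, G→4.
Schedule D@1, E@1, F@2, G@4: d1:4  d2:3  d3:3  d4:5 — peak 5.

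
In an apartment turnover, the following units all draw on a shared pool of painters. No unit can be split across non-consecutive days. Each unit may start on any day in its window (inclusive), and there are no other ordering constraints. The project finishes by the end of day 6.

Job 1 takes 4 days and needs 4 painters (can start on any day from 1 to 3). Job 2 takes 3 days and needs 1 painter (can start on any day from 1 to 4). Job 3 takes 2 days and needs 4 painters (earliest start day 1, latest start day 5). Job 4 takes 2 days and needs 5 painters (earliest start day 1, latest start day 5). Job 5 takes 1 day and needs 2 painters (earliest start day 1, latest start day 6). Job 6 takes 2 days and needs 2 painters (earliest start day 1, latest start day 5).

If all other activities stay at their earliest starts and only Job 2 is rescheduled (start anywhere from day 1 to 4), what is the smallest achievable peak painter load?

17

Job 2@1: d1:18  d2:16  d3:5  d4:4  d5:0  d6:0 → peak 18
Job 2@2: d1:17  d2:16  d3:5  d4:5  d5:0  d6:0 → peak 17
Job 2@3: d1:17  d2:15  d3:5  d4:5  d5:1  d6:0 → peak 17
Job 2@4: d1:17  d2:15  d3:4  d4:5  d5:1  d6:1 → peak 17
Best is Job 2@2, peak 17.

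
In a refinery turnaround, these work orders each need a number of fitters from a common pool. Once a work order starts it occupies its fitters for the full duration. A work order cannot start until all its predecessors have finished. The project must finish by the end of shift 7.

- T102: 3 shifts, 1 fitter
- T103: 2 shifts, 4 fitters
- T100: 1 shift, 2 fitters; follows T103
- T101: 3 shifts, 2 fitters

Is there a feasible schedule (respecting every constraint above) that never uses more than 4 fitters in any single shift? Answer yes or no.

yes

Schedule T102@1, T103@4, T100@6, T101@1: s1:3  s2:3  s3:3  s4:4  s5:4  s6:2  s7:0 — peak 4 ≤ 4.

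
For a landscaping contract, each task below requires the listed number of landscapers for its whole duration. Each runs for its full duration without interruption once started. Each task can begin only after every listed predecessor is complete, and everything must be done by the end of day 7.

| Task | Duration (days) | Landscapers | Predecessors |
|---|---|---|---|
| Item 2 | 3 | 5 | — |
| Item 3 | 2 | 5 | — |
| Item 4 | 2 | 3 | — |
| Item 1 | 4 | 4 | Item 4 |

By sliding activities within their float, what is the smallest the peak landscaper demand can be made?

9

Early-start (Item 2@1, Item 3@1, Item 4@1, Item 1@3) gives peak 13: d1:13  d2:13  d3:9  d4:4  d5:4  d6:4  d7:0.
Shift Item 3→4.
Schedule Item 2@1, Item 3@4, Item 4@1, Item 1@3: d1:8  d2:8  d3:9  d4:9  d5:9  d6:4  d7:0 — peak 9.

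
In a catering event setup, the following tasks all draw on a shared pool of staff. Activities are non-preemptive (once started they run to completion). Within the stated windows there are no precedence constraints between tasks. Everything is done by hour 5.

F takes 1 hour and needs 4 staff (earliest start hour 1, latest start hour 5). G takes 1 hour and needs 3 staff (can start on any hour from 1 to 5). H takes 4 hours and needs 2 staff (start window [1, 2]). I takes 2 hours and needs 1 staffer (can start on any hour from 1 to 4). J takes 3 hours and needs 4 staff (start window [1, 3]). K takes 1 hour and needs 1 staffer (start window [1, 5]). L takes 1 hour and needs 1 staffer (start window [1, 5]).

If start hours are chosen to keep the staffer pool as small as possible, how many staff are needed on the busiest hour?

7

Early-start (F@1, G@1, H@1, I@1, J@1, K@1, L@1) gives peak 16: h1:16  h2:7  h3:6  h4:2  h5:0.
Shift H→2, I→2, J→2, K→4, L→5.
Schedule F@1, G@1, H@2, I@2, J@2, K@4, L@5: h1:7  h2:7  h3:7  h4:7  h5:3 — peak 7.
Total staffer-hours = 31 over 5 hours ⇒ peak ≥ ⌈31/5⌉ = 7, so 7 is optimal.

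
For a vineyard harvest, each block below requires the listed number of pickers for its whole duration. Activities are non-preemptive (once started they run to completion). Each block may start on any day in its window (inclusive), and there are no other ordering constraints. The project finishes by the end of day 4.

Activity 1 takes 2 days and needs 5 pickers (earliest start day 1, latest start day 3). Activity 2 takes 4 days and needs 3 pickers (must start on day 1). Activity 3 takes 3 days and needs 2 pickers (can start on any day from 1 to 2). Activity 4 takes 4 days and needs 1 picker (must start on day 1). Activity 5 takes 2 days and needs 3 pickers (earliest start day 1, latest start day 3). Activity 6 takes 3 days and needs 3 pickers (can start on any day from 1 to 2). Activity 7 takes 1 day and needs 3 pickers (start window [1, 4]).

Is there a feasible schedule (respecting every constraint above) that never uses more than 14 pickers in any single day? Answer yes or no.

yes

Schedule Activity 1@1, Activity 2@1, Activity 3@1, Activity 4@1, Activity 5@3, Activity 6@1, Activity 7@4: d1:14  d2:14  d3:12  d4:10 — peak 14 ≤ 14.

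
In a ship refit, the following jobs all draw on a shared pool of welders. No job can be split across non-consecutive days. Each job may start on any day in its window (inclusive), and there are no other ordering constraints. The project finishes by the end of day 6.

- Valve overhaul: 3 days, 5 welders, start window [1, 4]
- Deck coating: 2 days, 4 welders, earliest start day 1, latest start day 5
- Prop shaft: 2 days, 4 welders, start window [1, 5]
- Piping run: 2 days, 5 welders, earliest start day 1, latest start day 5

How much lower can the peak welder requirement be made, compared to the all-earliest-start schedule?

Early-start peak: d1:18  d2:18  d3:5  d4:0  d5:0  d6:0 ⇒ 18.
Leveled (Valve overhaul@1, Deck coating@1, Prop shaft@3, Piping run@4): d1:9  d2:9  d3:9  d4:9  d5:5  d6:0 ⇒ 9.
Reduction 18 − 9 = 9.

9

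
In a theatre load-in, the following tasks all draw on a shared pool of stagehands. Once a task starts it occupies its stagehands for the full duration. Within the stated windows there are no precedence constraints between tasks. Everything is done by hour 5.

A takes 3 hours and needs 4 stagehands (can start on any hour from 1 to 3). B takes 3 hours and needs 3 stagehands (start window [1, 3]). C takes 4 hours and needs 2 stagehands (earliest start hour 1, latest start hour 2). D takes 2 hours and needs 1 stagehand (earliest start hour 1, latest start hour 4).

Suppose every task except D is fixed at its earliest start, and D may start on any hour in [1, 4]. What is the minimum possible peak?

9

D@1: h1:10  h2:10  h3:9  h4:2  h5:0 → peak 10
D@2: h1:9  h2:10  h3:10  h4:2  h5:0 → peak 10
D@3: h1:9  h2:9  h3:10  h4:3  h5:0 → peak 10
D@4: h1:9  h2:9  h3:9  h4:3  h5:1 → peak 9
Best is D@4, peak 9.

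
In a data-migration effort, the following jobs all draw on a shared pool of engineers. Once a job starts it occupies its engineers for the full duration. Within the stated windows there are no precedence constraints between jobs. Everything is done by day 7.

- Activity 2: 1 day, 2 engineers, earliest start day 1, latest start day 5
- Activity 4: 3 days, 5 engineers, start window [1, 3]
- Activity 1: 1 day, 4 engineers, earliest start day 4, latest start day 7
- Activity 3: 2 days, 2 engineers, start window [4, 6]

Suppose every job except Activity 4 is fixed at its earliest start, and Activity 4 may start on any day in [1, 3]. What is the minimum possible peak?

7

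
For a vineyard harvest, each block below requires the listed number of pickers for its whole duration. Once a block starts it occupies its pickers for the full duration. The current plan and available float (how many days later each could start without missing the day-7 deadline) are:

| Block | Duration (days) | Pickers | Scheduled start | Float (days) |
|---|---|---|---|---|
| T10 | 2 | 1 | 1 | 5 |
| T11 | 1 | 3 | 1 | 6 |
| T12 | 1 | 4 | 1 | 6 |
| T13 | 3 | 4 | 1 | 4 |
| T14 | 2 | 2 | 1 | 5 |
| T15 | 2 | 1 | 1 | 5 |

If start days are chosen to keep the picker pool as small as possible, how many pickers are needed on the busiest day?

4

Early-start (T10@1, T11@1, T12@1, T13@1, T14@1, T15@1) gives peak 15: d1:15  d2:8  d3:4  d4:0  d5:0  d6:0  d7:0.
Shift T12→4, T13→5, T14→2, T15→2.
Schedule T10@1, T11@1, T12@4, T13@5, T14@2, T15@2: d1:4  d2:4  d3:3  d4:4  d5:4  d6:4  d7:4 — peak 4.
Total picker-days = 27 over 7 days ⇒ peak ≥ ⌈27/7⌉ = 4, so 4 is optimal.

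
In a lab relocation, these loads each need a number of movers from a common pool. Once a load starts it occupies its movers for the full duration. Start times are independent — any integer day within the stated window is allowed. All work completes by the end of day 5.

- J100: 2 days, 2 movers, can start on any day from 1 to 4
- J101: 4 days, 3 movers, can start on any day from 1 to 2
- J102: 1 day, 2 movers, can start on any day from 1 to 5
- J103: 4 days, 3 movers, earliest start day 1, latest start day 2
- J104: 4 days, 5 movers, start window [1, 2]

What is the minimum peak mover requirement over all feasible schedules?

Early-start (J100@1, J101@1, J102@1, J103@1, J104@1) gives peak 15: d1:15  d2:13  d3:11  d4:11  d5:0.
Shift J104→2.
Schedule J100@1, J101@1, J102@1, J103@1, J104@2: d1:10  d2:13  d3:11  d4:11  d5:5 — peak 13.

13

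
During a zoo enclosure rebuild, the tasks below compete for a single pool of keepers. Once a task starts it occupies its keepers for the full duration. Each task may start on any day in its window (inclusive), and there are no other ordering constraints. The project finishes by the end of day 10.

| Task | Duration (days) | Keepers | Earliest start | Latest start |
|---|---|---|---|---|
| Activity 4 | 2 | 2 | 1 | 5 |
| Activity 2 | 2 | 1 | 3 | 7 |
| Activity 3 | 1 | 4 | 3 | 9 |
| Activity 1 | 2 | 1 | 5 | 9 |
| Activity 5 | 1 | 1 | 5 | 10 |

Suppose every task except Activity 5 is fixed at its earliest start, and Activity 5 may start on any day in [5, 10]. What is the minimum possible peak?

Activity 5@5: d1:2  d2:2  d3:5  d4:1  d5:2  d6:1  d7:0  d8:0  d9:0  d10:0 → peak 5
Activity 5@6: d1:2  d2:2  d3:5  d4:1  d5:1  d6:2  d7:0  d8:0  d9:0  d10:0 → peak 5
Activity 5@7: d1:2  d2:2  d3:5  d4:1  d5:1  d6:1  d7:1  d8:0  d9:0  d10:0 → peak 5
Activity 5@8: d1:2  d2:2  d3:5  d4:1  d5:1  d6:1  d7:0  d8:1  d9:0  d10:0 → peak 5
Activity 5@9: d1:2  d2:2  d3:5  d4:1  d5:1  d6:1  d7:0  d8:0  d9:1  d10:0 → peak 5
Activity 5@10: d1:2  d2:2  d3:5  d4:1  d5:1  d6:1  d7:0  d8:0  d9:0  d10:1 → peak 5
Best is Activity 5@5, peak 5.

5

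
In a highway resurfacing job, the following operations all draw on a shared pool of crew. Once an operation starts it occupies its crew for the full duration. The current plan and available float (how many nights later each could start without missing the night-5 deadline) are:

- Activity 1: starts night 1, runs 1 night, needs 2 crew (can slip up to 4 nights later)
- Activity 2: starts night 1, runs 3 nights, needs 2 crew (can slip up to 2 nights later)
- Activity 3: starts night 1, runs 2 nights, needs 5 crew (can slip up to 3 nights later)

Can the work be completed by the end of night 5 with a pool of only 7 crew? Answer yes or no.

Schedule Activity 1@1, Activity 2@1, Activity 3@4: n1:4  n2:2  n3:2  n4:5  n5:5 — peak 5 ≤ 7.

yes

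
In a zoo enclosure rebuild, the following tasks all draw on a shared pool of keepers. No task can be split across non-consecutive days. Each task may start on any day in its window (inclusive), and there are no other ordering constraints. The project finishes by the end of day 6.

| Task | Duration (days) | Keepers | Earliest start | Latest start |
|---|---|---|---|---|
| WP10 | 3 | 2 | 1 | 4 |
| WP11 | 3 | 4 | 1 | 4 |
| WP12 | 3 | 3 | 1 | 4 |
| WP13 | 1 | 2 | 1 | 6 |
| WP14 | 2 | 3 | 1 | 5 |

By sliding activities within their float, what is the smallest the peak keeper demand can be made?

6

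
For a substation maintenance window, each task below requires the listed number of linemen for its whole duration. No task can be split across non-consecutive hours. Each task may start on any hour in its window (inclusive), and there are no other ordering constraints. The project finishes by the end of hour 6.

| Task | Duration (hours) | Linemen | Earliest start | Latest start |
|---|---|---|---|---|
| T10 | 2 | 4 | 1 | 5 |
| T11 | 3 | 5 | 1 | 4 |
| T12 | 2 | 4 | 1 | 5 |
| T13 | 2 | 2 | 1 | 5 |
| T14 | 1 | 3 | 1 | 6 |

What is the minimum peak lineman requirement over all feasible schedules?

Early-start (T10@1, T11@1, T12@1, T13@1, T14@1) gives peak 18: h1:18  h2:15  h3:5  h4:0  h5:0  h6:0.
Shift T11→3, T13→3, T14→5.
Schedule T10@1, T11@3, T12@1, T13@3, T14@5: h1:8  h2:8  h3:7  h4:7  h5:8  h6:0 — peak 8.

8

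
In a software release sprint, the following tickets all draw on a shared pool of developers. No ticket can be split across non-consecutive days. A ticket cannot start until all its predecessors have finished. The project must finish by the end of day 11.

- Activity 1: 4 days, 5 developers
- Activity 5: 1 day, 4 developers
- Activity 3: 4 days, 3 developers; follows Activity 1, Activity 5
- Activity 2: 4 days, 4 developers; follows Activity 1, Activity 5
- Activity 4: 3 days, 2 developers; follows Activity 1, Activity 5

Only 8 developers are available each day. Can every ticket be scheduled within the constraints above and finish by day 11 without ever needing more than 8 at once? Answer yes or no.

The minimum achievable peak is 9; 8 < 9, so no feasible schedule stays within the cap.

no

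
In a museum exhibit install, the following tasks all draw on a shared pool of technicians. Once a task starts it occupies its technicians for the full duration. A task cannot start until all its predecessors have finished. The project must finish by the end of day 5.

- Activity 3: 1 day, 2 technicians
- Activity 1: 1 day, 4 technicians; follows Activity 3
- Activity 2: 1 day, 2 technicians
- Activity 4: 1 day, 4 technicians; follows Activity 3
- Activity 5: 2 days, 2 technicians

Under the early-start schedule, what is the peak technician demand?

10

Early-start schedule: Activity 3@1, Activity 1@2, Activity 2@1, Activity 4@2, Activity 5@1.
Load per day: day 1: 6, day 2: 10, day 3: 0, day 4: 0, day 5: 0.
Peak is 10.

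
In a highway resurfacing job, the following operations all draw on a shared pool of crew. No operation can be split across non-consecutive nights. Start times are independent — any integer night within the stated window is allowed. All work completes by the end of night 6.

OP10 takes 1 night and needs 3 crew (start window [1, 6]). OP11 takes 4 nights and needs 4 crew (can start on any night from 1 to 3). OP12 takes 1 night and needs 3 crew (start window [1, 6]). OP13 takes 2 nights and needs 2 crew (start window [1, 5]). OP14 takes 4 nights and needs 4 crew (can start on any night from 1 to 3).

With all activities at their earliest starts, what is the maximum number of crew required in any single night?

16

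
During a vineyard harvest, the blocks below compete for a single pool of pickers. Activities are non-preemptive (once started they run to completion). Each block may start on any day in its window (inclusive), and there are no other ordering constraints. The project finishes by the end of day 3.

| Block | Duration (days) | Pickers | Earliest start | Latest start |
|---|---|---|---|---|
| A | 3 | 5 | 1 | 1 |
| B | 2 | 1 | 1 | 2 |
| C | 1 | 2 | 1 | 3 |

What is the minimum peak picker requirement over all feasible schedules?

Early-start (A@1, B@1, C@1) gives peak 8: d1:8  d2:6  d3:5.
Shift C→3.
Schedule A@1, B@1, C@3: d1:6  d2:6  d3:7 — peak 7.
Total picker-days = 19 over 3 days ⇒ peak ≥ ⌈19/3⌉ = 7, so 7 is optimal.

7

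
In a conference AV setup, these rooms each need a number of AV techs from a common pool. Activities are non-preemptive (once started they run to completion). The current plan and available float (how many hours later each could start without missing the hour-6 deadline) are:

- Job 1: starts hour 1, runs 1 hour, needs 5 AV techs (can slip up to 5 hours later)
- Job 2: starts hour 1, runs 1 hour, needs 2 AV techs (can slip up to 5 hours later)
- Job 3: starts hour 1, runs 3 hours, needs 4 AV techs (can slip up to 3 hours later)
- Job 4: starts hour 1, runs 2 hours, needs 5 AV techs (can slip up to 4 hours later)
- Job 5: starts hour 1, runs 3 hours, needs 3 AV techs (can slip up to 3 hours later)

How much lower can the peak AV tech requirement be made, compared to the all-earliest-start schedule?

12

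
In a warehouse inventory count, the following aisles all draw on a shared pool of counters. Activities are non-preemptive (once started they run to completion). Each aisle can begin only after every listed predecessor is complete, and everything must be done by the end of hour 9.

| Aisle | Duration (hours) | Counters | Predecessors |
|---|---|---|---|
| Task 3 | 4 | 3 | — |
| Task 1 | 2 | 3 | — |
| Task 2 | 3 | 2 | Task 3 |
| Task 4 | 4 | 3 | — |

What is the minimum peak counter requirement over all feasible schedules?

6

Early-start (Task 3@1, Task 1@1, Task 2@5, Task 4@1) gives peak 9: h1:9  h2:9  h3:6  h4:6  h5:2  h6:2  h7:2  h8:0  h9:0.
Shift Task 4→3.
Schedule Task 3@1, Task 1@1, Task 2@5, Task 4@3: h1:6  h2:6  h3:6  h4:6  h5:5  h6:5  h7:2  h8:0  h9:0 — peak 6.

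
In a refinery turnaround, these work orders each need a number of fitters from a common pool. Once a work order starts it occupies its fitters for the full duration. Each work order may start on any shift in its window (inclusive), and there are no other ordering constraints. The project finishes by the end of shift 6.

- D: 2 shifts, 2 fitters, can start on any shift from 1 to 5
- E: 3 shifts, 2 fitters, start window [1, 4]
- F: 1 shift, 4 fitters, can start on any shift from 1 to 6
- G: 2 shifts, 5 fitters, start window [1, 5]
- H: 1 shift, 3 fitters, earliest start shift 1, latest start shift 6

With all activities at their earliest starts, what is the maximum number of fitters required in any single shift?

16

Early-start schedule: D@1, E@1, F@1, G@1, H@1.
Load per shift: shift 1: 16, shift 2: 9, shift 3: 2, shift 4: 0, shift 5: 0, shift 6: 0.
Peak is 16.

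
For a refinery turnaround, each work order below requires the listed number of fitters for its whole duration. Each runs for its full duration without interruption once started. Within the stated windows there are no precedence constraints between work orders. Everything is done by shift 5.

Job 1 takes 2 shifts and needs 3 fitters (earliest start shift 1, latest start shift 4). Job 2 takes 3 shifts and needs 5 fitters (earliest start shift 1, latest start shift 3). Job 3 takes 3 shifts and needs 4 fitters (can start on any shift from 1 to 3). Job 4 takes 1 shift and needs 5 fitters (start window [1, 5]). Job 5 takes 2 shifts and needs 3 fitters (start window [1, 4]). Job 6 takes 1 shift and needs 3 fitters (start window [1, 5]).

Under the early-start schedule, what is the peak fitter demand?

Early-start schedule: Job 1@1, Job 2@1, Job 3@1, Job 4@1, Job 5@1, Job 6@1.
Load per shift: shift 1: 23, shift 2: 15, shift 3: 9, shift 4: 0, shift 5: 0.
Peak is 23.

23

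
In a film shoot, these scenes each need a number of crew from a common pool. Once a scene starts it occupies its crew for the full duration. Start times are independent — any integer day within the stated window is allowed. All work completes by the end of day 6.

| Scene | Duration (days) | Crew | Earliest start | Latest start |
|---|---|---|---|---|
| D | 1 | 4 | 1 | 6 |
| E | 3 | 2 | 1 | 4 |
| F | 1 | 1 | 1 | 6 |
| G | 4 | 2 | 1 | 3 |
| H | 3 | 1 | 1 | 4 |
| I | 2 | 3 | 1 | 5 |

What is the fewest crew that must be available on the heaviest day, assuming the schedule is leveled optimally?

5

Early-start (D@1, E@1, F@1, G@1, H@1, I@1) gives peak 13: d1:13  d2:8  d3:5  d4:2  d5:0  d6:0.
Shift E→2, G→2, H→2, I→5.
Schedule D@1, E@2, F@1, G@2, H@2, I@5: d1:5  d2:5  d3:5  d4:5  d5:5  d6:3 — peak 5.
Total crew member-days = 28 over 6 days ⇒ peak ≥ ⌈28/6⌉ = 5, so 5 is optimal.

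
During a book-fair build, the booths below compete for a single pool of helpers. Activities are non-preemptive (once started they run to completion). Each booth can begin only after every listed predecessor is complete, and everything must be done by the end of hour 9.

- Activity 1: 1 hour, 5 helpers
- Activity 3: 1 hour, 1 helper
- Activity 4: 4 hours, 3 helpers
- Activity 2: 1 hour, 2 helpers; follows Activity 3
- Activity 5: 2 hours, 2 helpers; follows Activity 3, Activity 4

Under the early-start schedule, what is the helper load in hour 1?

At early start, hour 1 has: Activity 1, Activity 3, Activity 4.
Demand: 5 + 1 + 3 = 9.

9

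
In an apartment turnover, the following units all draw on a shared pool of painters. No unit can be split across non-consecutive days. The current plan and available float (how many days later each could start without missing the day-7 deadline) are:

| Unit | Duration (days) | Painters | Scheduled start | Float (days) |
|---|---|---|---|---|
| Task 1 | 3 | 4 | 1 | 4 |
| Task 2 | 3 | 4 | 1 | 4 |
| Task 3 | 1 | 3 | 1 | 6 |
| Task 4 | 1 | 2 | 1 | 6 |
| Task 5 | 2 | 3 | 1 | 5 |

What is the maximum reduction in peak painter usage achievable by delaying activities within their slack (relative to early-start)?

Early-start peak: d1:16  d2:11  d3:8  d4:0  d5:0  d6:0  d7:0 ⇒ 16.
Leveled (Task 1@1, Task 2@4, Task 3@1, Task 4@2, Task 5@3): d1:7  d2:6  d3:7  d4:7  d5:4  d6:4  d7:0 ⇒ 7.
Reduction 16 − 7 = 9.

9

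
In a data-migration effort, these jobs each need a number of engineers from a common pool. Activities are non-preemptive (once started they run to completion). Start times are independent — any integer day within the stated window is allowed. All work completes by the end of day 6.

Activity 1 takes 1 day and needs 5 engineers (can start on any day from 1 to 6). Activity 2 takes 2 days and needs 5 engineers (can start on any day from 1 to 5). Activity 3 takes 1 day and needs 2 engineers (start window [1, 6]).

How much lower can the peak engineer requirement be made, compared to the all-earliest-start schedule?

Early-start peak: d1:12  d2:5  d3:0  d4:0  d5:0  d6:0 ⇒ 12.
Leveled (Activity 1@1, Activity 2@2, Activity 3@4): d1:5  d2:5  d3:5  d4:2  d5:0  d6:0 ⇒ 5.
Reduction 12 − 5 = 7.

7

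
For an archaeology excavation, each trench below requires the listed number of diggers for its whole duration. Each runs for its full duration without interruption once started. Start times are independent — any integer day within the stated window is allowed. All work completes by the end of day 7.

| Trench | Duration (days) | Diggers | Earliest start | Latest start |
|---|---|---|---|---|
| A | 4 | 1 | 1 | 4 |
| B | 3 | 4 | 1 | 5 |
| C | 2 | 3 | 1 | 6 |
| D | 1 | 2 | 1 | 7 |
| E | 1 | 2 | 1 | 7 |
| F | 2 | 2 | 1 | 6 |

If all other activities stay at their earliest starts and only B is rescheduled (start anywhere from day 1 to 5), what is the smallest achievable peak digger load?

10

B@1: d1:14  d2:10  d3:5  d4:1  d5:0  d6:0  d7:0 → peak 14
B@2: d1:10  d2:10  d3:5  d4:5  d5:0  d6:0  d7:0 → peak 10
B@3: d1:10  d2:6  d3:5  d4:5  d5:4  d6:0  d7:0 → peak 10
B@4: d1:10  d2:6  d3:1  d4:5  d5:4  d6:4  d7:0 → peak 10
B@5: d1:10  d2:6  d3:1  d4:1  d5:4  d6:4  d7:4 → peak 10
Best is B@2, peak 10.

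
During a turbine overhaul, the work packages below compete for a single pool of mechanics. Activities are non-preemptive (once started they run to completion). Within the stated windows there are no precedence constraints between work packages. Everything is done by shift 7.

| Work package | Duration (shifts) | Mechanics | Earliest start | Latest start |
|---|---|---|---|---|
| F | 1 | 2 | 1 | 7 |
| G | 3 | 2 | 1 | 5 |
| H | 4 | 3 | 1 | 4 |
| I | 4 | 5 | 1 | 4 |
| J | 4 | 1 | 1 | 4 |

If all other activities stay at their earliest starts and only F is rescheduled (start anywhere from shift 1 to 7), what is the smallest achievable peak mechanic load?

11

F@1: s1:13  s2:11  s3:11  s4:9  s5:0  s6:0  s7:0 → peak 13
F@2: s1:11  s2:13  s3:11  s4:9  s5:0  s6:0  s7:0 → peak 13
F@3: s1:11  s2:11  s3:13  s4:9  s5:0  s6:0  s7:0 → peak 13
F@4: s1:11  s2:11  s3:11  s4:11  s5:0  s6:0  s7:0 → peak 11
F@5: s1:11  s2:11  s3:11  s4:9  s5:2  s6:0  s7:0 → peak 11
F@6: s1:11  s2:11  s3:11  s4:9  s5:0  s6:2  s7:0 → peak 11
F@7: s1:11  s2:11  s3:11  s4:9  s5:0  s6:0  s7:2 → peak 11
Best is F@4, peak 11.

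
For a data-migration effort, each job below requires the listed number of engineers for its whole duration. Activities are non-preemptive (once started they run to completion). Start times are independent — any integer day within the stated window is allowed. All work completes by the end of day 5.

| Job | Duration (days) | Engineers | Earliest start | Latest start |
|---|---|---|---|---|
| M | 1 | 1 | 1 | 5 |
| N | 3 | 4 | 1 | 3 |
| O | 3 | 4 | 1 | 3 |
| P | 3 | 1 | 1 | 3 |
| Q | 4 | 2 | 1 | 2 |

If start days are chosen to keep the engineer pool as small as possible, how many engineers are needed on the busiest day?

Early-start (M@1, N@1, O@1, P@1, Q@1) gives peak 12: d1:12  d2:11  d3:11  d4:2  d5:0.
Shift Q→2.
Schedule M@1, N@1, O@1, P@1, Q@2: d1:10  d2:11  d3:11  d4:2  d5:2 — peak 11.

11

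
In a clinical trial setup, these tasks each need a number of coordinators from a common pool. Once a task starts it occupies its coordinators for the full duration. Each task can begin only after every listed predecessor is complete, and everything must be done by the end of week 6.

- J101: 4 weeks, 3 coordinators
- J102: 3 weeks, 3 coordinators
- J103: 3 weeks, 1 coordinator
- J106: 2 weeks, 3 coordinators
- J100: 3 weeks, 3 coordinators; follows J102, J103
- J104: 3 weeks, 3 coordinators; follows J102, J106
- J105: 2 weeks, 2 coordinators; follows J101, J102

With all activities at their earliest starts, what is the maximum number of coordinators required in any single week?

10

Early-start schedule: J101@1, J102@1, J103@1, J106@1, J100@4, J104@4, J105@5.
Load per week: week 1: 10, week 2: 10, week 3: 7, week 4: 9, week 5: 8, week 6: 8.
Peak is 10.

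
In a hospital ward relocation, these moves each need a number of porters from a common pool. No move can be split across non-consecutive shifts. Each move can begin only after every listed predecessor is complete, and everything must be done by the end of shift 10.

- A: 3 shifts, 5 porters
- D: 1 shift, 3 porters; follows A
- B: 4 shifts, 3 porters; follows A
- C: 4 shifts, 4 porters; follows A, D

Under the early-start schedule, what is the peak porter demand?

7

Early-start schedule: A@1, D@4, B@4, C@5.
Load per shift: shift 1: 5, shift 2: 5, shift 3: 5, shift 4: 6, shift 5: 7, shift 6: 7, shift 7: 7, shift 8: 4, shift 9: 0, shift 10: 0.
Peak is 7.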